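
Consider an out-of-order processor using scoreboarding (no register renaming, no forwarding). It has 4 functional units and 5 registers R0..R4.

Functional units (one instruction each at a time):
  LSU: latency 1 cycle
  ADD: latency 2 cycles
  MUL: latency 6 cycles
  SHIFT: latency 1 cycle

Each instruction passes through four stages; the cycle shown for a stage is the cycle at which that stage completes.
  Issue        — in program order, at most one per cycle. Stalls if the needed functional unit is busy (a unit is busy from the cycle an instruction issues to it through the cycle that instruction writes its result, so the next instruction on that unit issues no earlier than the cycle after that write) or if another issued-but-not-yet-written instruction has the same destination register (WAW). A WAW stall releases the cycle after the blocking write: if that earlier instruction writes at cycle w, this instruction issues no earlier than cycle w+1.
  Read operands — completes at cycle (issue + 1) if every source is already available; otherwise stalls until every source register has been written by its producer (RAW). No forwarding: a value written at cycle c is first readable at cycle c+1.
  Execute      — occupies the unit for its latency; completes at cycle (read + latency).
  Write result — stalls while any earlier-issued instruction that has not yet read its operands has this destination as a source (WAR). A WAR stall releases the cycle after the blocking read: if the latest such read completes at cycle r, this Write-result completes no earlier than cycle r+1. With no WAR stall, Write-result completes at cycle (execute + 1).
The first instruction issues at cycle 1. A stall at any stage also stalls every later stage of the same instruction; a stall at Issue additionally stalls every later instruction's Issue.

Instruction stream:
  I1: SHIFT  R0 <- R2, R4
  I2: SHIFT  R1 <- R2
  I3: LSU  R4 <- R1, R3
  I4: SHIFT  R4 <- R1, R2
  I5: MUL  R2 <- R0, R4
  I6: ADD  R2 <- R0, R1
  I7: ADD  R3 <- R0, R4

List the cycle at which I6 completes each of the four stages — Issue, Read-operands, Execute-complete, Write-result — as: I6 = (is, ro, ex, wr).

I1  is:1  ro:2  ex:3  wr:4
I2  is:5  ro:6  ex:7  wr:8  — struct: SHIFT busy until I1 writes@4
I3  is:6  ro:9  ex:10  wr:11  — RAW R1: wait I2 write@8
I4  is:12  ro:13  ex:14  wr:15  — WAW R4: wait I3 write@11
I5  is:13  ro:16  ex:22  wr:23  — RAW R4: wait I4 write@15
I6  is:24  ro:25  ex:27  wr:28  — WAW R2: wait I5 write@23
I7  is:29  ro:30  ex:32  wr:33  — struct: ADD busy until I6 writes@28

I6 = (24, 25, 27, 28)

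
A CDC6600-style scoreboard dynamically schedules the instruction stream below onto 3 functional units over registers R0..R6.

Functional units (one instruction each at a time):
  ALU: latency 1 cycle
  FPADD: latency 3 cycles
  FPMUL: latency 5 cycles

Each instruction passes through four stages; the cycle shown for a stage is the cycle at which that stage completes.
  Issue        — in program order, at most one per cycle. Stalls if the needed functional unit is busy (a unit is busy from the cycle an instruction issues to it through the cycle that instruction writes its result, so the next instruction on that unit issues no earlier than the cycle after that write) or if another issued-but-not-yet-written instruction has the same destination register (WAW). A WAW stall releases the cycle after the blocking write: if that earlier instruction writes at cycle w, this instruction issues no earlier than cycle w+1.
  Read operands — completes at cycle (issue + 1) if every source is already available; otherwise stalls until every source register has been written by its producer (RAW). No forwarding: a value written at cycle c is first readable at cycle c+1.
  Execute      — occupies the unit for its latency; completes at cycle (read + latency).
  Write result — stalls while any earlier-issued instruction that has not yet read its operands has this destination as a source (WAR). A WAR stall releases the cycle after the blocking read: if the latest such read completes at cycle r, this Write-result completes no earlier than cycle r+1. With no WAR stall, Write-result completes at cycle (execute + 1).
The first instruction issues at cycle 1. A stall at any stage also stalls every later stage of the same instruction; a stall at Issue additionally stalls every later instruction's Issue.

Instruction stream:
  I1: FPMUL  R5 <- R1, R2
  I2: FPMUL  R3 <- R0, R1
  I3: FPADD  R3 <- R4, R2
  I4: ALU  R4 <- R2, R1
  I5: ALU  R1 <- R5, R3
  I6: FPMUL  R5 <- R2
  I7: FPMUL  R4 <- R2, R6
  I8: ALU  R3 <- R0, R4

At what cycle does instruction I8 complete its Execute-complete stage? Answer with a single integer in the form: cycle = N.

cycle = 40

t=1  I1 issues→FPMUL
t=2  I1 reads
t=7  I1 exec-done
t=8  I1 writes R5
t=9  I2 issues→FPMUL
t=10  I2 reads
t=15  I2 exec-done
t=16  I2 writes R3
t=17  I3 issues→FPADD
t=18  I3 reads, I4 issues→ALU
t=19  I4 reads
t=20  I4 exec-done
t=21  I3 exec-done, I4 writes R4
t=22  I3 writes R3, I5 issues→ALU
t=23  I5 reads, I6 issues→FPMUL
t=24  I5 exec-done, I6 reads
t=25  I5 writes R1
t=29  I6 exec-done
t=30  I6 writes R5
t=31  I7 issues→FPMUL
t=32  I7 reads, I8 issues→ALU
t=37  I7 exec-done
t=38  I7 writes R4
t=39  I8 reads
t=40  I8 exec-done
t=41  I8 writes R3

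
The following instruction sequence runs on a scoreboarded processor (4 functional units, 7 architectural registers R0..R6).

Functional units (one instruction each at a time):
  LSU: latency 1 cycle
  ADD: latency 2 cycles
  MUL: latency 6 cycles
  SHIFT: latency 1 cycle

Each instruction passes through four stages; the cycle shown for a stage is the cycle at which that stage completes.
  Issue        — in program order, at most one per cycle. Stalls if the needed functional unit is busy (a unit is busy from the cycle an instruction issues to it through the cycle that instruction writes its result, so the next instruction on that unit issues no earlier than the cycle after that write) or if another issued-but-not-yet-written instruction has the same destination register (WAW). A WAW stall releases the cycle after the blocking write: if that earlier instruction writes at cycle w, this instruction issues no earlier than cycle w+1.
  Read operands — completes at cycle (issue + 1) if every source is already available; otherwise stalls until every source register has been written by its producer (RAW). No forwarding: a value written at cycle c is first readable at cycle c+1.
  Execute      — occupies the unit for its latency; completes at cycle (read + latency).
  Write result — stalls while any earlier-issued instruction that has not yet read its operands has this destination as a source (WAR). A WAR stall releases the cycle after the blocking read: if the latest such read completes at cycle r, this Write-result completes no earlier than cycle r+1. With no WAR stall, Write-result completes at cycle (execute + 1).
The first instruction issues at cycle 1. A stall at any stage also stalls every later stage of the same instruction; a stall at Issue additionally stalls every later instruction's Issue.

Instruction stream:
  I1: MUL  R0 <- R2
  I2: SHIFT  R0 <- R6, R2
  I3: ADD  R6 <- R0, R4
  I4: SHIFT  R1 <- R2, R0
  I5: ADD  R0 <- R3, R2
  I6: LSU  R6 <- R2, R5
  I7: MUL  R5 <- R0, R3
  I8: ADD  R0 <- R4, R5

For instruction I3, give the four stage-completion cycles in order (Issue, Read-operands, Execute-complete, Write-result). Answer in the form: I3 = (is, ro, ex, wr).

cycle 1: I1→MUL
cycle 2: I1 RO
cycle 8: I1 EX
cycle 9: I1 WR R0
cycle 10: I2→SHIFT
cycle 11: I2 RO; I3→ADD
cycle 12: I2 EX
cycle 13: I2 WR R0
cycle 14: I3 RO; I4→SHIFT
cycle 15: I4 RO
cycle 16: I3 EX; I4 EX
cycle 17: I3 WR R6; I4 WR R1
cycle 18: I5→ADD
cycle 19: I5 RO; I6→LSU
cycle 20: I6 RO; I7→MUL
cycle 21: I5 EX; I6 EX
cycle 22: I5 WR R0; I6 WR R6
cycle 23: I7 RO; I8→ADD
cycle 29: I7 EX
cycle 30: I7 WR R5
cycle 31: I8 RO
cycle 33: I8 EX
cycle 34: I8 WR R0

I3 = (11, 14, 16, 17)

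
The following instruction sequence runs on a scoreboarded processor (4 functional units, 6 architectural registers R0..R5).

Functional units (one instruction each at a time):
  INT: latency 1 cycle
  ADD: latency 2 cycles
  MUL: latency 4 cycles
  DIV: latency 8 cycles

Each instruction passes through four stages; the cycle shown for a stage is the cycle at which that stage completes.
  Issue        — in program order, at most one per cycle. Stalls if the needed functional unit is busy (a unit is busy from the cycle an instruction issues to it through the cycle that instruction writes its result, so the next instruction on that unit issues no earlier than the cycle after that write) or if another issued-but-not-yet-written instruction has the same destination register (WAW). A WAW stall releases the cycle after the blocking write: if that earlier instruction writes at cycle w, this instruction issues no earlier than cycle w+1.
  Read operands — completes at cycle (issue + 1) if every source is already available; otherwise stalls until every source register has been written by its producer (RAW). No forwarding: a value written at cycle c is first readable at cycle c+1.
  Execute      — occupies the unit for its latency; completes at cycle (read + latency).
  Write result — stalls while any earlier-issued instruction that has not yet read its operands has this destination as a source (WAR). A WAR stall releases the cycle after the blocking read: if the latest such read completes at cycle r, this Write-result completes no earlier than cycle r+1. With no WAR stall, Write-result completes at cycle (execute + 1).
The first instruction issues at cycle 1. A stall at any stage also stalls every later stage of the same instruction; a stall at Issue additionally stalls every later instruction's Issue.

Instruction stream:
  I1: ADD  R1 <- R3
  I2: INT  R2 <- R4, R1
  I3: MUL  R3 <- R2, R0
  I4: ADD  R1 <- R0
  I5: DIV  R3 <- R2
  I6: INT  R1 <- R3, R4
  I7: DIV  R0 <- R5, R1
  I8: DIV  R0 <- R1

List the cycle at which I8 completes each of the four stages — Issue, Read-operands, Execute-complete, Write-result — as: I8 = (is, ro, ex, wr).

I1  is:1  ro:2  ex:4  wr:5
I2  is:2  ro:6  ex:7  wr:8  — RAW R1: wait I1 write@5
I3  is:3  ro:9  ex:13  wr:14  — RAW R2: wait I2 write@8
I4  is:6  ro:7  ex:9  wr:10  — struct: ADD busy until I1 writes@5
I5  is:15  ro:16  ex:24  wr:25  — WAW R3: wait I3 write@14
I6  is:16  ro:26  ex:27  wr:28  — RAW R3: wait I5 write@25
I7  is:26  ro:29  ex:37  wr:38  — struct: DIV busy until I5 writes@25, RAW R1: wait I6 write@28
I8  is:39  ro:40  ex:48  wr:49  — struct: DIV busy until I7 writes@38

I8 = (39, 40, 48, 49)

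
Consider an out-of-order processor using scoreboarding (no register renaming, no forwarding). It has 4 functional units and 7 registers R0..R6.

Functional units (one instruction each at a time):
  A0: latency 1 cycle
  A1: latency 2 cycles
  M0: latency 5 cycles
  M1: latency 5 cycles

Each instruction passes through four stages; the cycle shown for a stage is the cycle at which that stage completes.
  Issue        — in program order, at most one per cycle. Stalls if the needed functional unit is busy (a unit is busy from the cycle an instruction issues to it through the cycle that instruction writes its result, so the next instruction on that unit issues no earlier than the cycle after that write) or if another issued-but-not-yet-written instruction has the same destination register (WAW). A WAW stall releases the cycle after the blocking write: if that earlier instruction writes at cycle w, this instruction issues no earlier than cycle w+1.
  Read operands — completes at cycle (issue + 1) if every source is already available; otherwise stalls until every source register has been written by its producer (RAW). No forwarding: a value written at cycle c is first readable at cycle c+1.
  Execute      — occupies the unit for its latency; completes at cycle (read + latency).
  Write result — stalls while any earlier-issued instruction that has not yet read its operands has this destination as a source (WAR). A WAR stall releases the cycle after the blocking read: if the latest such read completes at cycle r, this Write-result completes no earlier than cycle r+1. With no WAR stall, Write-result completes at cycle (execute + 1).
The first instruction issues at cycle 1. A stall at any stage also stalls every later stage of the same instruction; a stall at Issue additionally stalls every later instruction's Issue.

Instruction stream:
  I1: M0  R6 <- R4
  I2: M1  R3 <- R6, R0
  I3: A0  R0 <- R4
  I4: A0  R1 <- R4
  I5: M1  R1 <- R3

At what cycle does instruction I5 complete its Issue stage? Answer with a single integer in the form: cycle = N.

cycle = 16

I1: IS=1 RO=2 EX=7 WR=8
I2: IS=2 RO=9 EX=14 WR=15  [RAW R6: wait I1 write@8]
I3: IS=3 RO=4 EX=5 WR=10  [WAR R0: wait I2 read@9]
I4: IS=11 RO=12 EX=13 WR=14  [struct: A0 busy until I3 writes@10]
I5: IS=16 RO=17 EX=22 WR=23  [struct: M1 busy until I2 writes@15]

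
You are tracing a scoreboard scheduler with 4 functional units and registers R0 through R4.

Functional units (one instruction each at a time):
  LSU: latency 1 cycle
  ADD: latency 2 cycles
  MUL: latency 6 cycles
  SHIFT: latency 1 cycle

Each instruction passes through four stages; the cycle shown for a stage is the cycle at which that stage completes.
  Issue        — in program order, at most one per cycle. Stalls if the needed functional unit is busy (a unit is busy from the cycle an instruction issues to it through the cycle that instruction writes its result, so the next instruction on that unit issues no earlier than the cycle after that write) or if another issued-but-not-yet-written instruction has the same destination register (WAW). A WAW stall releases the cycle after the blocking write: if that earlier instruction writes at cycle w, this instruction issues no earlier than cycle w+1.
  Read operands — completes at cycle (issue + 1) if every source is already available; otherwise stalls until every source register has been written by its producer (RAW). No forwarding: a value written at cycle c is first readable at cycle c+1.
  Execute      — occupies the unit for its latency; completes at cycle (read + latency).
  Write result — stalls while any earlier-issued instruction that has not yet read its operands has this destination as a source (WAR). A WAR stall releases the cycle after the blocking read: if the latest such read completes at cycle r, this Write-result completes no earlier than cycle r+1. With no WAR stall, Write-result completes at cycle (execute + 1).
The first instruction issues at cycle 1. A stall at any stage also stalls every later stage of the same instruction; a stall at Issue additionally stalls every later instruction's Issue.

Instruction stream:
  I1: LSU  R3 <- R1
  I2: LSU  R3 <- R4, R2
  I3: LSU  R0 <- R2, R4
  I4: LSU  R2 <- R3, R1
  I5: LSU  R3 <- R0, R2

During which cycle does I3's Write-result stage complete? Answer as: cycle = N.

t=1  issue I1 (LSU)
t=2  I1 read-ops
t=3  I1 finished on LSU
t=4  I1→R3
t=5  issue I2 (LSU)
t=6  I2 read-ops
t=7  I2 finished on LSU
t=8  I2→R3
t=9  issue I3 (LSU)
t=10  I3 read-ops
t=11  I3 finished on LSU
t=12  I3→R0
t=13  issue I4 (LSU)
t=14  I4 read-ops
t=15  I4 finished on LSU
t=16  I4→R2
t=17  issue I5 (LSU)
t=18  I5 read-ops
t=19  I5 finished on LSU
t=20  I5→R3

cycle = 12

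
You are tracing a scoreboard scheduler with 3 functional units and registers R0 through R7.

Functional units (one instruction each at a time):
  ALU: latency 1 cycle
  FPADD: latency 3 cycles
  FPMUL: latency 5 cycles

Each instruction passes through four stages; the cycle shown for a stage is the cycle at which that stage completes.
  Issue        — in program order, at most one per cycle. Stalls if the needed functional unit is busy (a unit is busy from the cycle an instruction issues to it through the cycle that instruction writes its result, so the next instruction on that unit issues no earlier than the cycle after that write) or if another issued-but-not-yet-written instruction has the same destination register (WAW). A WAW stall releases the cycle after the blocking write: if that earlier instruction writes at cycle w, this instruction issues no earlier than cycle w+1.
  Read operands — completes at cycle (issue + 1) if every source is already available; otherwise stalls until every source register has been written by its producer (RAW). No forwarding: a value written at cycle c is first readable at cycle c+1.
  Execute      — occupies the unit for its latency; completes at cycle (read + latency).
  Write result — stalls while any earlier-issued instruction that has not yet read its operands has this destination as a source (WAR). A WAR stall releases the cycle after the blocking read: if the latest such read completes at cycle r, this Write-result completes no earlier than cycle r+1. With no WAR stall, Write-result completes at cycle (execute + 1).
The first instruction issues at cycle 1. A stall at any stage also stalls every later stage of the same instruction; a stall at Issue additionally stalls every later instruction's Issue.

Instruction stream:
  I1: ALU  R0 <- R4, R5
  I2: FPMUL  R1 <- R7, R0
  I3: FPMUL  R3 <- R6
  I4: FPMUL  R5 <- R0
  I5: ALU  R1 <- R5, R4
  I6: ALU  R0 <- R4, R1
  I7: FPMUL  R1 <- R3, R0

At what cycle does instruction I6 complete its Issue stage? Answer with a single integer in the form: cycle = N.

cycle 1: I1 issues→ALU
cycle 2: I1 reads · I2 issues→FPMUL
cycle 3: I1 exec-done
cycle 4: I1 writes R0
cycle 5: I2 reads
cycle 10: I2 exec-done
cycle 11: I2 writes R1
cycle 12: I3 issues→FPMUL
cycle 13: I3 reads
cycle 18: I3 exec-done
cycle 19: I3 writes R3
cycle 20: I4 issues→FPMUL
cycle 21: I4 reads · I5 issues→ALU
cycle 26: I4 exec-done
cycle 27: I4 writes R5
cycle 28: I5 reads
cycle 29: I5 exec-done
cycle 30: I5 writes R1
cycle 31: I6 issues→ALU
cycle 32: I6 reads · I7 issues→FPMUL
cycle 33: I6 exec-done
cycle 34: I6 writes R0
cycle 35: I7 reads
cycle 40: I7 exec-done
cycle 41: I7 writes R1

cycle = 31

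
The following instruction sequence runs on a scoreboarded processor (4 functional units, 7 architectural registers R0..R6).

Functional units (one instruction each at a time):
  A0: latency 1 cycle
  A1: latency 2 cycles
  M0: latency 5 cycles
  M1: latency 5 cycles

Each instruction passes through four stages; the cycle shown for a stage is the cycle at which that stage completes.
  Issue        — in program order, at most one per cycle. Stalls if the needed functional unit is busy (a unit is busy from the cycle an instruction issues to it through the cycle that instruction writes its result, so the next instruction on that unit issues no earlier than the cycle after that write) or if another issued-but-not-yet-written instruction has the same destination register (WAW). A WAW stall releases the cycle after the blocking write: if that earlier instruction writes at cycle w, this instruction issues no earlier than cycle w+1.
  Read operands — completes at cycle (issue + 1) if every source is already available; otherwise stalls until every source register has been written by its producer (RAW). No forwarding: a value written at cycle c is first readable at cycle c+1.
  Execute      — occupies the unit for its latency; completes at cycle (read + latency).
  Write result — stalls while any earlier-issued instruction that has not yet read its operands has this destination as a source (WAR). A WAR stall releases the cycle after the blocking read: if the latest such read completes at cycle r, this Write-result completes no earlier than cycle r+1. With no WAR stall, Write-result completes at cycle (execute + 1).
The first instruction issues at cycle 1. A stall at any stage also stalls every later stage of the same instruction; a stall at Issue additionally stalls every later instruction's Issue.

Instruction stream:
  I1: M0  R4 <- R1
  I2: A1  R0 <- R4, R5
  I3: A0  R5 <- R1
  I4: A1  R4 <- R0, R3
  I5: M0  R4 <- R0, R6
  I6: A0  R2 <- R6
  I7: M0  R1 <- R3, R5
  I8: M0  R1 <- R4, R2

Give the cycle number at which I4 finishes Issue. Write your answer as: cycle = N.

t=1  I1→M0
t=2  I1 RO; I2→A1
t=3  I3→A0
t=4  I3 RO
t=5  I3 EX
t=7  I1 EX
t=8  I1 WR R4
t=9  I2 RO
t=10  I3 WR R5
t=11  I2 EX
t=12  I2 WR R0
t=13  I4→A1
t=14  I4 RO
t=16  I4 EX
t=17  I4 WR R4
t=18  I5→M0
t=19  I5 RO; I6→A0
t=20  I6 RO
t=21  I6 EX
t=22  I6 WR R2
t=24  I5 EX
t=25  I5 WR R4
t=26  I7→M0
t=27  I7 RO
t=32  I7 EX
t=33  I7 WR R1
t=34  I8→M0
t=35  I8 RO
t=40  I8 EX
t=41  I8 WR R1

cycle = 13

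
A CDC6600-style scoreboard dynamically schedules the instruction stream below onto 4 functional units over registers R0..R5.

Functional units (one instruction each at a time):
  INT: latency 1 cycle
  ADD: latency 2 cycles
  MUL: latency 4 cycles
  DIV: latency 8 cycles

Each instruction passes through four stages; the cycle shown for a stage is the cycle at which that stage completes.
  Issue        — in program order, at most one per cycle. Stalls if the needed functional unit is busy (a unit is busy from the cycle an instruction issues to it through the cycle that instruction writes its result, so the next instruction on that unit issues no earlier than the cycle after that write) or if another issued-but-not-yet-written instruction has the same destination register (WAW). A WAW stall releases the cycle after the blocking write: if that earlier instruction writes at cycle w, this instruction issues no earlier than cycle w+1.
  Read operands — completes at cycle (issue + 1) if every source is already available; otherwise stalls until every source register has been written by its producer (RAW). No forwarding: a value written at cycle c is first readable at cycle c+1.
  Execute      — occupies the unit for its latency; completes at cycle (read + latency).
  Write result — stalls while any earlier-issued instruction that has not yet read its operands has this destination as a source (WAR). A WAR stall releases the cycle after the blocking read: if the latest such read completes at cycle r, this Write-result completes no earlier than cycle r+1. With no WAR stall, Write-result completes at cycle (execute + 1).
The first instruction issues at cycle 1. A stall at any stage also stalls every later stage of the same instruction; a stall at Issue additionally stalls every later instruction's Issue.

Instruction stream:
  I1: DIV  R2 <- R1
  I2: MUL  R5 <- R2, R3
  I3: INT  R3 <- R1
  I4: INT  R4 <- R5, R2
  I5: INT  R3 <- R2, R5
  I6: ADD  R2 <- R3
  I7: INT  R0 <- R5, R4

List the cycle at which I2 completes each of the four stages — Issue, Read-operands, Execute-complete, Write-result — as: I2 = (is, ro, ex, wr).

c1: issue I1 (DIV)
c2: I1 read-ops; issue I2 (MUL)
c3: issue I3 (INT)
c4: I3 read-ops
c5: I3 finished on INT
c10: I1 finished on DIV
c11: I1→R2
c12: I2 read-ops
c13: I3→R3
c14: issue I4 (INT)
c16: I2 finished on MUL
c17: I2→R5
c18: I4 read-ops
c19: I4 finished on INT
c20: I4→R4
c21: issue I5 (INT)
c22: I5 read-ops; issue I6 (ADD)
c23: I5 finished on INT
c24: I5→R3
c25: I6 read-ops; issue I7 (INT)
c26: I7 read-ops
c27: I6 finished on ADD; I7 finished on INT
c28: I6→R2; I7→R0

I2 = (2, 12, 16, 17)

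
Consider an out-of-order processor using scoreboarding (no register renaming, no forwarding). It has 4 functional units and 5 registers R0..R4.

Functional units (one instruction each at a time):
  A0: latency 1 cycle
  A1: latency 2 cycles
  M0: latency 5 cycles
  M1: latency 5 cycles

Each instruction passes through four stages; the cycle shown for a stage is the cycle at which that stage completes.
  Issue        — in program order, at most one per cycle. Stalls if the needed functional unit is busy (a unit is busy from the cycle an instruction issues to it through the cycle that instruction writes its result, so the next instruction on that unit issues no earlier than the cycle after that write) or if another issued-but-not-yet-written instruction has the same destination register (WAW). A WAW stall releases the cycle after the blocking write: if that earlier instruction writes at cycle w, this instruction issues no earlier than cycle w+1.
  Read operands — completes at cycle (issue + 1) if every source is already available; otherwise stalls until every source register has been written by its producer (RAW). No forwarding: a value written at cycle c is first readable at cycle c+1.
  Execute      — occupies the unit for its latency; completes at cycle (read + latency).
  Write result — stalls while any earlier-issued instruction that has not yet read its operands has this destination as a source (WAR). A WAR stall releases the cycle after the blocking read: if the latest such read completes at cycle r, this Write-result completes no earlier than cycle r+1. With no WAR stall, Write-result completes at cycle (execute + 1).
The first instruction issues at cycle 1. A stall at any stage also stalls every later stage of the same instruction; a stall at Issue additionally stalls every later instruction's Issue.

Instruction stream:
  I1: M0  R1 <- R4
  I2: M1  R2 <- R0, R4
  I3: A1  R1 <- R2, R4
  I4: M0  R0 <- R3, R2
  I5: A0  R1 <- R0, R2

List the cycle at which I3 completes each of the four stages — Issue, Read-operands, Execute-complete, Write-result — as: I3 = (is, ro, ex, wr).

I3 = (9, 10, 12, 13)

I1 -> (1, 2, 7, 8)
I2 -> (2, 3, 8, 9)
I3 -> (9, 10, 12, 13)  // WAW R1: wait I1 write@8
I4 -> (10, 11, 16, 17)
I5 -> (14, 18, 19, 20)  // WAW R1: wait I3 write@13, RAW R0: wait I4 write@17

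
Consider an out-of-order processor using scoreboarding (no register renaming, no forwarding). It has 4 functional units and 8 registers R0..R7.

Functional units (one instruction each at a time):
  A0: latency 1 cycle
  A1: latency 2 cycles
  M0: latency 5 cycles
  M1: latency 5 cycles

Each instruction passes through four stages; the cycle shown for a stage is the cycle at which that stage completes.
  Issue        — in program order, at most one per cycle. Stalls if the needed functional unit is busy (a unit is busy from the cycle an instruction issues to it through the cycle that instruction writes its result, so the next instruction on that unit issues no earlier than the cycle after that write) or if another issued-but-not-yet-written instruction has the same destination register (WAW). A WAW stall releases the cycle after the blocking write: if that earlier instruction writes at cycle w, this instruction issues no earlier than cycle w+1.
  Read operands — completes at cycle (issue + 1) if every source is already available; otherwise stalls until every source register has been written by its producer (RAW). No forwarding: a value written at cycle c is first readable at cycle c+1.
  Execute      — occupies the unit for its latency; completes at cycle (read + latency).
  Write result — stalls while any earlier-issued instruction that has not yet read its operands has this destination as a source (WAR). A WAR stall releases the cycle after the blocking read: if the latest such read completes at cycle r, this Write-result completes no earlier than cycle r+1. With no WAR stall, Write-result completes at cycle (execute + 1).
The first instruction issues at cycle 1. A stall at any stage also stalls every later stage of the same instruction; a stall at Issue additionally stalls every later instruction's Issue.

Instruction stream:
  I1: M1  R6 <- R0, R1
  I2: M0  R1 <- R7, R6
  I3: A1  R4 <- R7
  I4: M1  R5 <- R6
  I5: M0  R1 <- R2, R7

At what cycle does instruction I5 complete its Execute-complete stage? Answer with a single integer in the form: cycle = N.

c1: issue I1 (M1)
c2: I1 read-ops; issue I2 (M0)
c3: issue I3 (A1)
c4: I3 read-ops
c6: I3 finished on A1
c7: I1 finished on M1; I3→R4
c8: I1→R6
c9: I2 read-ops; issue I4 (M1)
c10: I4 read-ops
c14: I2 finished on M0
c15: I2→R1; I4 finished on M1
c16: I4→R5; issue I5 (M0)
c17: I5 read-ops
c22: I5 finished on M0
c23: I5→R1

cycle = 22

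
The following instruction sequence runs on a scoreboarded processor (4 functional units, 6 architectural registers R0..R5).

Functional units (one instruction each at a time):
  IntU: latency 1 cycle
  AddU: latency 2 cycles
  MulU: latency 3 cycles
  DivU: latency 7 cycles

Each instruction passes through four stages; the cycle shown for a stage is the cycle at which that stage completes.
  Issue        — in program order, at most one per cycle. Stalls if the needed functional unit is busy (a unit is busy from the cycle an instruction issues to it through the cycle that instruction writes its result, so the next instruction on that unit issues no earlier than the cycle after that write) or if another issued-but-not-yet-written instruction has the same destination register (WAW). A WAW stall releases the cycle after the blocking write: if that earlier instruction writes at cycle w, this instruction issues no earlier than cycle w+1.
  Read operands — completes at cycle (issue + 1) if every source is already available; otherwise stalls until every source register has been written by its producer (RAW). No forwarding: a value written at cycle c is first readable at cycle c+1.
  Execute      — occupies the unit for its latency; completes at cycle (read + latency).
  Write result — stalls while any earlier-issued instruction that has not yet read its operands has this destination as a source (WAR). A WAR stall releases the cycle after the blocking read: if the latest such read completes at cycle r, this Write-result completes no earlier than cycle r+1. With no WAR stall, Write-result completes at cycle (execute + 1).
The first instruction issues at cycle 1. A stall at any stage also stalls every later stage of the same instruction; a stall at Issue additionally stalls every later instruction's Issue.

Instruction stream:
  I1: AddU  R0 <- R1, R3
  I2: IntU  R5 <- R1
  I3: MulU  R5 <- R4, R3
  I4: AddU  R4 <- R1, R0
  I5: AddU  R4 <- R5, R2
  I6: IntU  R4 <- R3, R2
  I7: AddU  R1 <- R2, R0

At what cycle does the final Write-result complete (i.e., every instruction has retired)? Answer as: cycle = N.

cycle = 22

c1: I1 issues→AddU
c2: I1 reads; I2 issues→IntU
c3: I2 reads
c4: I1 exec-done; I2 exec-done
c5: I1 writes R0; I2 writes R5
c6: I3 issues→MulU
c7: I3 reads; I4 issues→AddU
c8: I4 reads
c10: I3 exec-done; I4 exec-done
c11: I3 writes R5; I4 writes R4
c12: I5 issues→AddU
c13: I5 reads
c15: I5 exec-done
c16: I5 writes R4
c17: I6 issues→IntU
c18: I6 reads; I7 issues→AddU
c19: I6 exec-done; I7 reads
c20: I6 writes R4
c21: I7 exec-done
c22: I7 writes R1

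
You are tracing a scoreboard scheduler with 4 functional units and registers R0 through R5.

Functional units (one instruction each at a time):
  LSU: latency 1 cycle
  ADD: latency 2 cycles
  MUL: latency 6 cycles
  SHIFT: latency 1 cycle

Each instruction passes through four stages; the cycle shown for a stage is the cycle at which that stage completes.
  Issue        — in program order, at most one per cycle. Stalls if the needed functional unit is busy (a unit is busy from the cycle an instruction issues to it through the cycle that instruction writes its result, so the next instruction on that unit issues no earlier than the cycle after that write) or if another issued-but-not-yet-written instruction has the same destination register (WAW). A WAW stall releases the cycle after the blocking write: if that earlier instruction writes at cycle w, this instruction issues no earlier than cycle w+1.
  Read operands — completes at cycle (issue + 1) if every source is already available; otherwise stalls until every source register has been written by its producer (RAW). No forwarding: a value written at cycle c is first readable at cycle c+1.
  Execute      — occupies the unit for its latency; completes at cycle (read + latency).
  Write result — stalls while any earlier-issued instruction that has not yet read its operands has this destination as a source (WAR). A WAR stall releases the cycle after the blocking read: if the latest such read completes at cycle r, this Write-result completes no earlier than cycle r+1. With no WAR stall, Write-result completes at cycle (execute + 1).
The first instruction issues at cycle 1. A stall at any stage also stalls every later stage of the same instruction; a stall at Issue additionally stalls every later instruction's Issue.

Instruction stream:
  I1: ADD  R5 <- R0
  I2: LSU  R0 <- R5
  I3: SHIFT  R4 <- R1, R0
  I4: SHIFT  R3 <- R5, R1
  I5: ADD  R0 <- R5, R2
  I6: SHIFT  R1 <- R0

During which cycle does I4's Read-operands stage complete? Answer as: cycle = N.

cycle 1: I1 dispatched to ADD
cycle 2: I1 operands ready, I2 dispatched to LSU
cycle 3: I3 dispatched to SHIFT
cycle 4: I1 complete
cycle 5: R5←I1
cycle 6: I2 operands ready
cycle 7: I2 complete
cycle 8: R0←I2
cycle 9: I3 operands ready
cycle 10: I3 complete
cycle 11: R4←I3
cycle 12: I4 dispatched to SHIFT
cycle 13: I4 operands ready, I5 dispatched to ADD
cycle 14: I4 complete, I5 operands ready
cycle 15: R3←I4
cycle 16: I5 complete, I6 dispatched to SHIFT
cycle 17: R0←I5
cycle 18: I6 operands ready
cycle 19: I6 complete
cycle 20: R1←I6

cycle = 13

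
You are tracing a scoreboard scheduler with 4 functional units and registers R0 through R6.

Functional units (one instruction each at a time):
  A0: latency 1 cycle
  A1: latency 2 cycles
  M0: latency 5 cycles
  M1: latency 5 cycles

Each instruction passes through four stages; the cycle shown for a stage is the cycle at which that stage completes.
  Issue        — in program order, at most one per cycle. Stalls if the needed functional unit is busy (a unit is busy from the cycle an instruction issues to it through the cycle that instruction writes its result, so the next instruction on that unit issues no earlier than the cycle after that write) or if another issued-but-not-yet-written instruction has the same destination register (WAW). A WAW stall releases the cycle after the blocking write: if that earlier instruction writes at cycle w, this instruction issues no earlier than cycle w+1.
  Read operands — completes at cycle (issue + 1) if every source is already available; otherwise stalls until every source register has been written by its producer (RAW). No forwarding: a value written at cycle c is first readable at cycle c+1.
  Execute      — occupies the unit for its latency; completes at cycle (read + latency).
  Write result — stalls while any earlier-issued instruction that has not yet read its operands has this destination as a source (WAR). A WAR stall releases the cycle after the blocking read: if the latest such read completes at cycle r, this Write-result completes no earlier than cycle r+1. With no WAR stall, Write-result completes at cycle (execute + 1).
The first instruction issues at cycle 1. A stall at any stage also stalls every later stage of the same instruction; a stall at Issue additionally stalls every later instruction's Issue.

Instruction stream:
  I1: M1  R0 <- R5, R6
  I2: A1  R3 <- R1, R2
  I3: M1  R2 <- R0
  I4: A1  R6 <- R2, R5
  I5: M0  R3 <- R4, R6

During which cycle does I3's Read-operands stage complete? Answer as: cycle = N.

[I1] 1/2/7/8
[I2] 2/3/5/6
[I3] 9/10/15/16  (struct: M1 busy until I1 writes@8)
[I4] 10/17/19/20  (RAW R2: wait I3 write@16)
[I5] 11/21/26/27  (RAW R6: wait I4 write@20)

cycle = 10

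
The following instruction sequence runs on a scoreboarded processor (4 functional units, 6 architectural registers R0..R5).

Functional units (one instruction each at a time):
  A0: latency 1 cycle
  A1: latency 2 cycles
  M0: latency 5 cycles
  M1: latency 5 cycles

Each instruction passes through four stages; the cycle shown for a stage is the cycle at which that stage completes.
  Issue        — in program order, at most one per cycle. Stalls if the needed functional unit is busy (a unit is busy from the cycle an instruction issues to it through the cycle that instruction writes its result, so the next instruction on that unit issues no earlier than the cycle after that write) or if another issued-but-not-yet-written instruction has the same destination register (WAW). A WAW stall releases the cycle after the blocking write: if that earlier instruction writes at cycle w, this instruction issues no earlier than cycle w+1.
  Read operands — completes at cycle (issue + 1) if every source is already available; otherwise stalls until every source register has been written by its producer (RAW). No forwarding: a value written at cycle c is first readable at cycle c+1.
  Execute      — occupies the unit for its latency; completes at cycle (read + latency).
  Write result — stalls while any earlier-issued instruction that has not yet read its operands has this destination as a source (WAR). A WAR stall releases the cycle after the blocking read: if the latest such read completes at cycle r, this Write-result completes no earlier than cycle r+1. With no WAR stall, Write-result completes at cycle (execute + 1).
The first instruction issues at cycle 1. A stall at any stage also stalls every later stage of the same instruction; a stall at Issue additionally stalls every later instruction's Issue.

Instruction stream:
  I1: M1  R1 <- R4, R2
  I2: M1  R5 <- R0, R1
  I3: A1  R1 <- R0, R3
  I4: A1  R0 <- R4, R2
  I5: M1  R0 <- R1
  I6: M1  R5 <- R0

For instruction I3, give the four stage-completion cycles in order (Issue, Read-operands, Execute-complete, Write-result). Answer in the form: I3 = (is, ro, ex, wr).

I3 = (10, 11, 13, 14)

I1 -> (1, 2, 7, 8)
I2 -> (9, 10, 15, 16)  // struct: M1 busy until I1 writes@8
I3 -> (10, 11, 13, 14)
I4 -> (15, 16, 18, 19)  // struct: A1 busy until I3 writes@14
I5 -> (20, 21, 26, 27)  // WAW R0: wait I4 write@19
I6 -> (28, 29, 34, 35)  // struct: M1 busy until I5 writes@27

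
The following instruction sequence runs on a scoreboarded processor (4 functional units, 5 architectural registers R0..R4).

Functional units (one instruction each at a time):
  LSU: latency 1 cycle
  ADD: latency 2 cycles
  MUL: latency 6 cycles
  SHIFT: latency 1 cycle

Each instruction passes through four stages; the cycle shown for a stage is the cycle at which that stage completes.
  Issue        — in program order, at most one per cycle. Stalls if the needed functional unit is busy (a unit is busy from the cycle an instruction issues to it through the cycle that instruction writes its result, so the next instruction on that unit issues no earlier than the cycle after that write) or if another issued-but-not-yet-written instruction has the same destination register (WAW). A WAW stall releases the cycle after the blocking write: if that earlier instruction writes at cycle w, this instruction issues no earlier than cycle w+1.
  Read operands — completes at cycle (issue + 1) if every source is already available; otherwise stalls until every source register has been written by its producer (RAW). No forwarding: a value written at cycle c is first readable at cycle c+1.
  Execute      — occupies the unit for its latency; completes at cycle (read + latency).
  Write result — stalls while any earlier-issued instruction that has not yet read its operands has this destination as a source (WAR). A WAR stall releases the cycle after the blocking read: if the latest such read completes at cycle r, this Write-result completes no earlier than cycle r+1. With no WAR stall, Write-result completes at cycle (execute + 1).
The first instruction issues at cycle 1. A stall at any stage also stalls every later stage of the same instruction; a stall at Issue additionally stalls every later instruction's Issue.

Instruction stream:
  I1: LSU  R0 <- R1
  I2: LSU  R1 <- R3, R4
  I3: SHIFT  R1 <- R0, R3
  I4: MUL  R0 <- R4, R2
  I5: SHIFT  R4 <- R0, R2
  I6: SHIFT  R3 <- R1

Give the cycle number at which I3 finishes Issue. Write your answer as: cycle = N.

cycle = 9

[I1] 1/2/3/4
[I2] 5/6/7/8  (struct: LSU busy until I1 writes@4)
[I3] 9/10/11/12  (WAW R1: wait I2 write@8)
[I4] 10/11/17/18
[I5] 13/19/20/21  (struct: SHIFT busy until I3 writes@12; RAW R0: wait I4 write@18)
[I6] 22/23/24/25  (struct: SHIFT busy until I5 writes@21)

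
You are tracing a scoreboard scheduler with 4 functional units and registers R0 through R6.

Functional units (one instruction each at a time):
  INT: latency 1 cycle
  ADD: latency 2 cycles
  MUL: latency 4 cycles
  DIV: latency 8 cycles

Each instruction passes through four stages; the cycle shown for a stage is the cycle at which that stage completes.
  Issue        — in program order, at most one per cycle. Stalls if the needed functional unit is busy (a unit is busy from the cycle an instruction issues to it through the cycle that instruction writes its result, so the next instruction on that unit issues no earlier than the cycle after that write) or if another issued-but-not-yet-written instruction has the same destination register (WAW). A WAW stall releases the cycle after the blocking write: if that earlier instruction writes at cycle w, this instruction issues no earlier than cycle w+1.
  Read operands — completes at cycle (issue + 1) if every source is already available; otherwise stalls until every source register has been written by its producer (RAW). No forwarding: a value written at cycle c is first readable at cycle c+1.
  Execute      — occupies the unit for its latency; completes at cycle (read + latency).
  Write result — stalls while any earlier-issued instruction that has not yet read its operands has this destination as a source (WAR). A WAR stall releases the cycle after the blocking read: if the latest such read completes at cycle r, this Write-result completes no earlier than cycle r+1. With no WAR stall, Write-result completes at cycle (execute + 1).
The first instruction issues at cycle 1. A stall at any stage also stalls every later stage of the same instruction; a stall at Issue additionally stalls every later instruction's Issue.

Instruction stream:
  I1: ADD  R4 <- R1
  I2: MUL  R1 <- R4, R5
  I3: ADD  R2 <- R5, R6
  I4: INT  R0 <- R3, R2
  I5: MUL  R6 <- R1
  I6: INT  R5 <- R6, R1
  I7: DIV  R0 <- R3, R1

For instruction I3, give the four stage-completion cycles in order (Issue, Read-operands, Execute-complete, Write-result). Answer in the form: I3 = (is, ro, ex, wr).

1) issue 1, read 2, done 4, write 5
2) issue 2, read 6, done 10, write 11  <RAW R4: wait I1 write@5>
3) issue 6, read 7, done 9, write 10  <struct: ADD busy until I1 writes@5>
4) issue 7, read 11, done 12, write 13  <RAW R2: wait I3 write@10>
5) issue 12, read 13, done 17, write 18  <struct: MUL busy until I2 writes@11>
6) issue 14, read 19, done 20, write 21  <struct: INT busy until I4 writes@13 / RAW R6: wait I5 write@18>
7) issue 15, read 16, done 24, write 25

I3 = (6, 7, 9, 10)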